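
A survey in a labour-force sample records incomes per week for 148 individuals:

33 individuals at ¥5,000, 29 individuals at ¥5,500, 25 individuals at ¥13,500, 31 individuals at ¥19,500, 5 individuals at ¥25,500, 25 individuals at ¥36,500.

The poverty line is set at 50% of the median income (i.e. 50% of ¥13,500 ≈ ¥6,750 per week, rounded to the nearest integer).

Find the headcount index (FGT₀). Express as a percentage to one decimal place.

41.9%

62 of the 148 individuals have income below ¥6,750.
H = 62/148 = 41.9%.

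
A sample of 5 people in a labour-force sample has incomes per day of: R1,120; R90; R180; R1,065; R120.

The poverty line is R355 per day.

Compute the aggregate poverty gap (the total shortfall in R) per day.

Poor units: R90, R120, R180 (q = 3 of N = 5).
Individual gaps: 355−90 = 265; 355−120 = 235; 355−180 = 175.
Aggregate gap = R675.

R675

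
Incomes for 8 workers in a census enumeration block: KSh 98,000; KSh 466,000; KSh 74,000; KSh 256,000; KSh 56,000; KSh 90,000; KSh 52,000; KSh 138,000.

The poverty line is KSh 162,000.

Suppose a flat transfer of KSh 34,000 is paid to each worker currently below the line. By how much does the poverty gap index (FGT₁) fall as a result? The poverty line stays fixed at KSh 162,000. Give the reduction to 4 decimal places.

0.1497

Before: below the line — KSh 52,000, KSh 56,000, KSh 74,000, KSh 90,000, KSh 98,000, KSh 138,000; poverty gap index (FGT₁) = 0.358025.
After the KSh 34,000 transfer: below the line — KSh 86,000, KSh 90,000, KSh 108,000, KSh 124,000, KSh 132,000; poverty gap index (FGT₁) = 0.208333.
Reduction = 0.358025 − 0.208333 = 0.1497.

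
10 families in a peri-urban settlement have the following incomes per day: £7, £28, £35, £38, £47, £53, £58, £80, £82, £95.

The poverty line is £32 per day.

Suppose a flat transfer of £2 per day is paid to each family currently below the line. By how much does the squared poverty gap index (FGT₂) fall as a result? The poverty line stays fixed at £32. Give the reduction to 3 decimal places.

0.011

Before: below the line — £7, £28; squared poverty gap index (FGT₂) = 0.06260.
After the £2 transfer: below the line — £9, £30; squared poverty gap index (FGT₂) = 0.05205.
Reduction = 0.06260 − 0.05205 = 0.011.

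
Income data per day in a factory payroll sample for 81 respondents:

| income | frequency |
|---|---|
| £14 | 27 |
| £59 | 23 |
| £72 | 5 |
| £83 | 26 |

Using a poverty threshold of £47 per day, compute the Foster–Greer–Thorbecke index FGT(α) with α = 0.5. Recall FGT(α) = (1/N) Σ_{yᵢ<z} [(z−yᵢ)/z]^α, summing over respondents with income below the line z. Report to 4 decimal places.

Incomes under z: 27×£14 (q = 27 of N = 81).
Normalized shortfalls: (47−14)/47 = 0.7021 (×27).
Raised to α = 0.5: 0.83793 (×27).
Sum = 22.624126; FGT(0.5) = 22.624126 / 81 = 0.2793.

0.2793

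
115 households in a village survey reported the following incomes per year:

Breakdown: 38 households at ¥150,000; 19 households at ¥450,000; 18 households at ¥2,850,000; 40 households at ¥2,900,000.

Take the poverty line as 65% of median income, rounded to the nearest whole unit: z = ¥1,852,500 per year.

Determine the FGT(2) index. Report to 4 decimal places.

Poor units: 38×¥150,000, 19×¥450,000 (q = 57 of N = 115).
Normalized shortfalls: (1852500−150000)/1852500 = 0.9190 (×38); (1852500−450000)/1852500 = 0.7571 (×19).
Squared: 0.8446 (×38); 0.5732 (×19).
Sum = 42.985674; P₂ = 42.985674 / 115 = 0.3738.

0.3738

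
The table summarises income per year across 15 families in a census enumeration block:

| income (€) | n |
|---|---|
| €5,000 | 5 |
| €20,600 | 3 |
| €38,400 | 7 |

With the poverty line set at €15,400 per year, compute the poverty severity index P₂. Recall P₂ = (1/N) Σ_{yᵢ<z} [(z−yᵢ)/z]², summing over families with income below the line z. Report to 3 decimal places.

0.152

Below z: 5×€5,000 (q = 5 of N = 15).
Shortfall ratios: (15400−5000)/15400 = 0.6753 (×5).
Squared: 0.4561 (×5).
Sum = 2.280317; P₂ = 2.280317 / 15 = 0.152.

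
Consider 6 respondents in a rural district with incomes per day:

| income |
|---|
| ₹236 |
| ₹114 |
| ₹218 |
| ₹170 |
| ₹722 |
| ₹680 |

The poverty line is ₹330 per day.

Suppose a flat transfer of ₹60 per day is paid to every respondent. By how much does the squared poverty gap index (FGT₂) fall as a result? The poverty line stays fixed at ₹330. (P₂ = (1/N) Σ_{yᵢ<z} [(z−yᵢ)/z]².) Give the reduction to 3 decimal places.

Before: below the line — ₹114, ₹170, ₹218, ₹236; squared poverty gap index (FGT₂) = 0.14331.
After the ₹60 transfer: below the line — ₹174, ₹230, ₹278, ₹296; squared poverty gap index (FGT₂) = 0.05846.
Reduction = 0.14331 − 0.05846 = 0.085.

0.085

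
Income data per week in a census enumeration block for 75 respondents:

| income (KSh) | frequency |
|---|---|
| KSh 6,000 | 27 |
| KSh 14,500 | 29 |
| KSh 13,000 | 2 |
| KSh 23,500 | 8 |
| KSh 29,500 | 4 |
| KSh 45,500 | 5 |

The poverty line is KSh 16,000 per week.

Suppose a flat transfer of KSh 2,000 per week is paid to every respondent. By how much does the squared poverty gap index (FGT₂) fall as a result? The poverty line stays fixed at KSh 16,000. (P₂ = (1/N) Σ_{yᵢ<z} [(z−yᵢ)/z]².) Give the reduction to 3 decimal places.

0.055

Before: below the line — 27×KSh 6,000, 2×KSh 13,000, 29×KSh 14,500; squared poverty gap index (FGT₂) = 0.14496.
After the KSh 2,000 transfer: below the line — 27×KSh 8,000, 2×KSh 15,000; squared poverty gap index (FGT₂) = 0.09010.
Reduction = 0.14496 − 0.09010 = 0.055.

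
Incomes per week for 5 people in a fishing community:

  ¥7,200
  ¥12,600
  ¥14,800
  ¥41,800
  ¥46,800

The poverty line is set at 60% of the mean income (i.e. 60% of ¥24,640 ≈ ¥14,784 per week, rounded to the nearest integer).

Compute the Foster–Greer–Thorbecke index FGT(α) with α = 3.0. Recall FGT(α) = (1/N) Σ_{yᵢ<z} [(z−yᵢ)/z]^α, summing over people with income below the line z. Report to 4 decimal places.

Poor units: ¥7,200, ¥12,600 (q = 2 of N = 5).
Normalized shortfalls: (14784−7200)/14784 = 0.5130; (14784−12600)/14784 = 0.1477.
Raised to α = 3.0: 0.13500; 0.00322.
Sum = 0.138219; FGT(3.0) = 0.138219 / 5 = 0.0276.

0.0276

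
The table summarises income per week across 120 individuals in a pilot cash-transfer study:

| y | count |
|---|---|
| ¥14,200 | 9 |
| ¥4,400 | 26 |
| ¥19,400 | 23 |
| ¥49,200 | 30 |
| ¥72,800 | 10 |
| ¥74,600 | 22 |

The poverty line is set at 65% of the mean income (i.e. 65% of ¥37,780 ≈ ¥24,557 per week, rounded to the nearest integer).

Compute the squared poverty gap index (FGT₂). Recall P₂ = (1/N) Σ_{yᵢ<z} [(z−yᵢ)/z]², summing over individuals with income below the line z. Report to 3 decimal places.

Incomes under z: 26×¥4,400, 9×¥14,200, 23×¥19,400 (q = 58 of N = 120).
Relative gaps: (24557−4400)/24557 = 0.8208 (×26); (24557−14200)/24557 = 0.4218 (×9); (24557−19400)/24557 = 0.2100 (×23).
Squared: 0.6738 (×26); 0.1779 (×9); 0.0441 (×23).
Sum = 20.132792; P₂ = 20.132792 / 120 = 0.168.

0.168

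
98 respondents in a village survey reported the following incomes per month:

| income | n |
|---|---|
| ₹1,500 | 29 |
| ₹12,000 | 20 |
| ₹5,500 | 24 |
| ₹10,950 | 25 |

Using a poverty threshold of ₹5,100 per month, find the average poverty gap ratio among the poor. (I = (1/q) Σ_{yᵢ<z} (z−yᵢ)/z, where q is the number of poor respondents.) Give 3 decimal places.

Poor units: 29×₹1,500 (q = 29 of N = 98).
Relative gaps: 0.7059 (×29); sum = 20.470588.
I averages over the q = 29 poor units only: 20.470588 / 29 = 0.706.

0.706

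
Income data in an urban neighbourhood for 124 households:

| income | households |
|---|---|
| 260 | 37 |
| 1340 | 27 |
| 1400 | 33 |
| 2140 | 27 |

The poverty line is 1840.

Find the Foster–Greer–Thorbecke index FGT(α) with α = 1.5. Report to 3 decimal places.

Below the line: 37×260, 27×1340, 33×1400 (q = 97 of N = 124).
Relative gaps: (1840−260)/1840 = 0.8587 (×37); (1840−1340)/1840 = 0.2717 (×27); (1840−1400)/1840 = 0.2391 (×33).
Raised to α = 1.5: 0.79572 (×37); 0.14165 (×27); 0.11694 (×33).
Sum = 37.125124; FGT(1.5) = 37.125124 / 124 = 0.299.

0.299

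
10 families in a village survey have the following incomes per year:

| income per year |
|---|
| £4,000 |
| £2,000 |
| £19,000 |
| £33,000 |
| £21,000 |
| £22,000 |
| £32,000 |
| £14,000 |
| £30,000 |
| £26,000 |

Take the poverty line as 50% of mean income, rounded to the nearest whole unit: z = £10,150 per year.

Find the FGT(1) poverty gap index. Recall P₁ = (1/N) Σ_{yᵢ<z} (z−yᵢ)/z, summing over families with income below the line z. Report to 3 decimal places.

0.141

Below z: £2,000, £4,000 (q = 2 of N = 10).
Normalized shortfalls: (10150−2000)/10150 = 0.8030; (10150−4000)/10150 = 0.6059.
Sum of shortfalls = 1.408867; P₁ averages over all N: 1.408867 / 10 = 0.141.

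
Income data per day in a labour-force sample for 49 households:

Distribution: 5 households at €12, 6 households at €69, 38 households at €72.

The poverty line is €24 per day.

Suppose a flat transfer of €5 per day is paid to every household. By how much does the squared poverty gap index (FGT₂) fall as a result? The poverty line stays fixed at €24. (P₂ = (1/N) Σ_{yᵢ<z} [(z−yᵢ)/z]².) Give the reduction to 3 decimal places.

0.017

Before: below the line — 5×€12; squared poverty gap index (FGT₂) = 0.02551.
After the €5 transfer: below the line — 5×€17; squared poverty gap index (FGT₂) = 0.00868.
Reduction = 0.02551 − 0.00868 = 0.017.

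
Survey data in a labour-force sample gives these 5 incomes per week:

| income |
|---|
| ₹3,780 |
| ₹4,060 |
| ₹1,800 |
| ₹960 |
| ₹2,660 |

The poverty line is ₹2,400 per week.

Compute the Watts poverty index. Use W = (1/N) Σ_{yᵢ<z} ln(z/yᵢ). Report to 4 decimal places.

0.2408

Below the line: ₹960, ₹1,800 (q = 2 of N = 5).
Log shortfalls: ln(2400/960) = 0.9163; ln(2400/1800) = 0.2877.
W = 1.203973 / 5 = 0.2408.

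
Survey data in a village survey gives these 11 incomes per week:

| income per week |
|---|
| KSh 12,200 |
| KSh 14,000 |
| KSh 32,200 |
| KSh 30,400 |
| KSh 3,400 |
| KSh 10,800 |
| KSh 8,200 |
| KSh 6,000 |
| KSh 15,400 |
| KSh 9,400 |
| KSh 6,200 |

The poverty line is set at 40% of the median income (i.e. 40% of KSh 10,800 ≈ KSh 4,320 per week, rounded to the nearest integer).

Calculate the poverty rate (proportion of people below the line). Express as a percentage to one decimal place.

1 of the 11 people have income below KSh 4,320.
H = 1/11 = 9.1%.

9.1%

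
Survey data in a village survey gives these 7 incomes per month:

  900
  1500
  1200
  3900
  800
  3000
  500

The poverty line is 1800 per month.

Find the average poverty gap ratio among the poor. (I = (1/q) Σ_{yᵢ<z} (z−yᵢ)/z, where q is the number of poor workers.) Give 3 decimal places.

0.456

Below z: 500, 800, 900, 1200, 1500 (q = 5 of N = 7).
Relative gaps: 0.7222, 0.5556, 0.5000, 0.3333, 0.1667; sum = 2.277778.
The income-gap ratio divides by q (the poor only): 2.277778 / 5 = 0.456.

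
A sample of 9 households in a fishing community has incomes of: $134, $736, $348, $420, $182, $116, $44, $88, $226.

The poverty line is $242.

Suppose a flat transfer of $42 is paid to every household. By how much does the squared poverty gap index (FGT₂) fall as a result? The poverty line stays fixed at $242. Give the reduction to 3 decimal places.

Before: below the line — $44, $88, $116, $134, $182, $226; squared poverty gap index (FGT₂) = 0.17894.
After the $42 transfer: below the line — $86, $130, $158, $176, $224; squared poverty gap index (FGT₂) = 0.09224.
Reduction = 0.17894 − 0.09224 = 0.087.

0.087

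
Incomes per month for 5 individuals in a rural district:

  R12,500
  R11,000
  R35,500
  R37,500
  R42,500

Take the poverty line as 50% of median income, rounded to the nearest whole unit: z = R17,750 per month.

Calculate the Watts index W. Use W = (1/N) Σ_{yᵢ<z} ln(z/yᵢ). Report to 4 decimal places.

Poor units: R11,000, R12,500 (q = 2 of N = 5).
Log gaps: ln(17750/11000) = 0.4785; ln(17750/12500) = 0.3507.
W = 0.829147 / 5 = 0.1658.

0.1658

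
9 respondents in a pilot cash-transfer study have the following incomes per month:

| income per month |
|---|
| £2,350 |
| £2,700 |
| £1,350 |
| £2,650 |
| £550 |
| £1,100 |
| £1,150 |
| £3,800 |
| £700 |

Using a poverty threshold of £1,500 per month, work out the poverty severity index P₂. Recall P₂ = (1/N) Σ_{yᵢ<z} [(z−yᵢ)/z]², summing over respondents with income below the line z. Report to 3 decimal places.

0.091

Poor units: £550, £700, £1,100, £1,150, £1,350 (q = 5 of N = 9).
Shortfall ratios: (1500−550)/1500 = 0.6333; (1500−700)/1500 = 0.5333; (1500−1100)/1500 = 0.2667; (1500−1150)/1500 = 0.2333; (1500−1350)/1500 = 0.1000.
Squared: 0.4011; 0.2844; 0.0711; 0.0544; 0.0100.
Sum = 0.821111; P₂ = 0.821111 / 9 = 0.091.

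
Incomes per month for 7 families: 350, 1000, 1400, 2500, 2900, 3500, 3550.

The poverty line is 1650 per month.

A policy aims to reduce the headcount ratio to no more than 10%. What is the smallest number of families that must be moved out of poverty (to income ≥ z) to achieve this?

3

3 of the 7 families are poor, so H = 3/7 = 0.429.
A headcount ratio of at most 10% allows at most ⌊0.10 × 7⌋ = 0 poor families.
So at least 3 − 0 = 3 must be lifted.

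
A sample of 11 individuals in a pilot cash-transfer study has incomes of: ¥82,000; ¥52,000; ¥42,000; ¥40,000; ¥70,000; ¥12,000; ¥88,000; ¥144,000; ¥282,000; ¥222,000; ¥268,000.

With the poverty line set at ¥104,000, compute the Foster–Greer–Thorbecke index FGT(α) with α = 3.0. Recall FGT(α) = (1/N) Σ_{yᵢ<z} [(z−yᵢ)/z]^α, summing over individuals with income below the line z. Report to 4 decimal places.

0.1191

Below the line: ¥12,000, ¥40,000, ¥42,000, ¥52,000, ¥70,000, ¥82,000, ¥88,000 (q = 7 of N = 11).
Shortfall ratios: (104000−12000)/104000 = 0.8846; (104000−40000)/104000 = 0.6154; (104000−42000)/104000 = 0.5962; (104000−52000)/104000 = 0.5000; (104000−70000)/104000 = 0.3269; (104000−82000)/104000 = 0.2115; (104000−88000)/104000 = 0.1538.
Raised to α = 3.0: 0.69225; 0.23305; 0.21187; 0.12500; 0.03494; 0.00947; 0.00364.
Sum = 1.310217; FGT(3.0) = 1.310217 / 11 = 0.1191.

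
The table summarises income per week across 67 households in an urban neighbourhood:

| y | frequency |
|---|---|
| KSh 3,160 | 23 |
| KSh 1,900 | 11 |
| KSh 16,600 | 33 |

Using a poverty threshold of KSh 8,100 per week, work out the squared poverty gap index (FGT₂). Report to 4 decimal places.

0.2239

Poor units: 11×KSh 1,900, 23×KSh 3,160 (q = 34 of N = 67).
Normalized shortfalls: (8100−1900)/8100 = 0.7654 (×11); (8100−3160)/8100 = 0.6099 (×23).
Squared: 0.5859 (×11); 0.3719 (×23).
Sum = 14.999585; P₂ = 14.999585 / 67 = 0.2239.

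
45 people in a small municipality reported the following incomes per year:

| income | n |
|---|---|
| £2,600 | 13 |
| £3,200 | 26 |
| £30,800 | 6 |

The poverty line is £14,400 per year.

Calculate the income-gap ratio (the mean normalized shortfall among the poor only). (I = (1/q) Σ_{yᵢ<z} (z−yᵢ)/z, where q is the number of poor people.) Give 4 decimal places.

0.7917

Poor units: 13×£2,600, 26×£3,200 (q = 39 of N = 45).
Shortfall ratios (z−y)/z: 0.8194 (×13), 0.7778 (×26); sum = 30.875000.
The income-gap ratio divides by q (the poor only): 30.875000 / 39 = 0.7917.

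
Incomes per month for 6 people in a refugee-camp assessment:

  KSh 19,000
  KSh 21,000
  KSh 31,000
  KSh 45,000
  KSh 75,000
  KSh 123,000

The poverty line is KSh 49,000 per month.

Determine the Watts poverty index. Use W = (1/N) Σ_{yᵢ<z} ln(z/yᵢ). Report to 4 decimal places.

0.3896

Below z: KSh 19,000, KSh 21,000, KSh 31,000, KSh 45,000 (q = 4 of N = 6).
Log shortfalls: ln(49000/19000) = 0.9474; ln(49000/21000) = 0.8473; ln(49000/31000) = 0.4578; ln(49000/45000) = 0.0852.
W = 2.337670 / 6 = 0.3896.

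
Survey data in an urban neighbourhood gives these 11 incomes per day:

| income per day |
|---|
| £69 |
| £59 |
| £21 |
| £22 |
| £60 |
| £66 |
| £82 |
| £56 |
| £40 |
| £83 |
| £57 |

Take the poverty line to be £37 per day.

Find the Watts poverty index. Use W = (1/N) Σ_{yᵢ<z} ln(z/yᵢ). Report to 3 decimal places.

0.099

Incomes under z: £21, £22 (q = 2 of N = 11).
ln(z/y) terms: ln(37/21) = 0.5664; ln(37/22) = 0.5199.
W = 1.086271 / 11 = 0.099.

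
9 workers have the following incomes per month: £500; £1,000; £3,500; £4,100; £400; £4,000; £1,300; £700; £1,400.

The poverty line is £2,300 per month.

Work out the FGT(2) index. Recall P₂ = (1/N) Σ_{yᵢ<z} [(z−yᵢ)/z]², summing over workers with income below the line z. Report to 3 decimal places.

Poor units: £400, £500, £700, £1,000, £1,300, £1,400 (q = 6 of N = 9).
Normalized shortfalls: (2300−400)/2300 = 0.8261; (2300−500)/2300 = 0.7826; (2300−700)/2300 = 0.6957; (2300−1000)/2300 = 0.5652; (2300−1300)/2300 = 0.4348; (2300−1400)/2300 = 0.3913.
Squared: 0.6824; 0.6125; 0.4839; 0.3195; 0.1890; 0.1531.
Sum = 2.440454; P₂ = 2.440454 / 9 = 0.271.

0.271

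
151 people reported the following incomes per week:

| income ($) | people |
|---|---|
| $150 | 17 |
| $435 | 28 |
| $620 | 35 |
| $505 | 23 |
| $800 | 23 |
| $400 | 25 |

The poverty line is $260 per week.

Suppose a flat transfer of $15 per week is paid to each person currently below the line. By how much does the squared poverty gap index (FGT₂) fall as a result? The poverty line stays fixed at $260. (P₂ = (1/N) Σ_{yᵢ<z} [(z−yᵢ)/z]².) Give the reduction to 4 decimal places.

Before: below the line — 17×$150; squared poverty gap index (FGT₂) = 0.020152.
After the $15 transfer: below the line — 17×$165; squared poverty gap index (FGT₂) = 0.015030.
Reduction = 0.020152 − 0.015030 = 0.0051.

0.0051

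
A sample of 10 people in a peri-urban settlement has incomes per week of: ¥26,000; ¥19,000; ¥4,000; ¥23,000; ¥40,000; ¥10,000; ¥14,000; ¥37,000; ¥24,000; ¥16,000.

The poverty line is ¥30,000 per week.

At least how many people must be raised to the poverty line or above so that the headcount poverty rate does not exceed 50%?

8 of the 10 people are poor, so H = 8/10 = 0.800.
A headcount ratio of at most 50% allows at most ⌊0.50 × 10⌋ = 5 poor people.
So at least 8 − 5 = 3 must be lifted.

3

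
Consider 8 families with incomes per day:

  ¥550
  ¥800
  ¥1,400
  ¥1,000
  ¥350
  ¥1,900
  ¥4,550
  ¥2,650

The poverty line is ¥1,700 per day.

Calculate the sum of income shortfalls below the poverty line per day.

¥4,400

Below the line: ¥350, ¥550, ¥800, ¥1,000, ¥1,400 (q = 5 of N = 8).
Individual gaps: 1700−350 = 1350; 1700−550 = 1150; 1700−800 = 900; 1700−1000 = 700; 1700−1400 = 300.
Aggregate gap = ¥4,400.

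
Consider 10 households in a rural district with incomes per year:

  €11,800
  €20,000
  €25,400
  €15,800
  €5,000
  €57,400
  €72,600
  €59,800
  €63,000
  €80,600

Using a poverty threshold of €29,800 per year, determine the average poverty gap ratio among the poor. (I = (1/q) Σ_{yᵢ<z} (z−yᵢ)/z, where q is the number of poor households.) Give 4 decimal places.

0.4765

Poor units: €5,000, €11,800, €15,800, €20,000, €25,400 (q = 5 of N = 10).
Shortfall ratios (z−y)/z: 0.8322, 0.6040, 0.4698, 0.3289, 0.1477; sum = 2.382550.
The income-gap ratio divides by q (the poor only): 2.382550 / 5 = 0.4765.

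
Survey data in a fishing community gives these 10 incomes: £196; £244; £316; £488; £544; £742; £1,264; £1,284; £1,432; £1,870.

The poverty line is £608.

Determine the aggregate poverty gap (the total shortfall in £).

Below z: £196, £244, £316, £488, £544 (q = 5 of N = 10).
Individual gaps: 608−196 = 412; 608−244 = 364; 608−316 = 292; 608−488 = 120; 608−544 = 64.
Aggregate gap = £1,252.

£1,252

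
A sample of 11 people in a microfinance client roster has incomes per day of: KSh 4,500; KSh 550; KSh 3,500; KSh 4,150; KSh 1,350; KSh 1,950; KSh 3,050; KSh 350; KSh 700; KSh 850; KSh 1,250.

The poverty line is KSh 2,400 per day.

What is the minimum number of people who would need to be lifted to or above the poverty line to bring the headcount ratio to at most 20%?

7 of the 11 people are poor, so H = 7/11 = 0.636.
A headcount ratio of at most 20% allows at most ⌊0.20 × 11⌋ = 2 poor people.
So at least 7 − 2 = 5 must be lifted.

5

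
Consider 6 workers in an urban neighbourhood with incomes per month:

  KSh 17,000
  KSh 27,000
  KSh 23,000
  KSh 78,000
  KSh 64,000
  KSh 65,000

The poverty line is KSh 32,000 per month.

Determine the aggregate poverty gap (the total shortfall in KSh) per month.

KSh 29,000

Below z: KSh 17,000, KSh 23,000, KSh 27,000 (q = 3 of N = 6).
Individual gaps: 32000−17000 = 15000; 32000−23000 = 9000; 32000−27000 = 5000.
Aggregate gap = KSh 29,000.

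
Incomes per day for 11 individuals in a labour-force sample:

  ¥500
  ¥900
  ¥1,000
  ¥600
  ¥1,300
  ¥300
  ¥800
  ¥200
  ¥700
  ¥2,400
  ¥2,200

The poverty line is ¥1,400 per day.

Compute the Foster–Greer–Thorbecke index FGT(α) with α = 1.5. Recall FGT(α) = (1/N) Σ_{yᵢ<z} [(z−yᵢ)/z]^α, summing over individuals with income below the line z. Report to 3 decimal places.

Poor units: ¥200, ¥300, ¥500, ¥600, ¥700, ¥800, ¥900, ¥1,000, ¥1,300 (q = 9 of N = 11).
Normalized shortfalls: (1400−200)/1400 = 0.8571; (1400−300)/1400 = 0.7857; (1400−500)/1400 = 0.6429; (1400−600)/1400 = 0.5714; (1400−700)/1400 = 0.5000; (1400−800)/1400 = 0.4286; (1400−900)/1400 = 0.3571; (1400−1000)/1400 = 0.2857; (1400−1300)/1400 = 0.0714.
Raised to α = 1.5: 0.79356; 0.69646; 0.51543; 0.43196; 0.35355; 0.28057; 0.21343; 0.15272; 0.01909.
Sum = 3.456777; FGT(1.5) = 3.456777 / 11 = 0.314.

0.314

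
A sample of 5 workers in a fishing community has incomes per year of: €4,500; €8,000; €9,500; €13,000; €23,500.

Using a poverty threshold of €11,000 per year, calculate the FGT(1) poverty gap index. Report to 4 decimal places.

0.2000

Poor units: €4,500, €8,000, €9,500 (q = 3 of N = 5).
Relative gaps: (11000−4500)/11000 = 0.5909; (11000−8000)/11000 = 0.2727; (11000−9500)/11000 = 0.1364.
Sum of shortfalls = 1.000000; P₁ averages over all N: 1.000000 / 5 = 0.2000.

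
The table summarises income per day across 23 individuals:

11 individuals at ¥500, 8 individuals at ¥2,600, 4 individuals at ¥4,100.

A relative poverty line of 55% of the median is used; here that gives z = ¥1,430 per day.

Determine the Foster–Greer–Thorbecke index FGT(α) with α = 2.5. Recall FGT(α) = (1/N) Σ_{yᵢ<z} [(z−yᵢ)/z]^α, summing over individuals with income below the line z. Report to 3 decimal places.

Poor units: 11×¥500 (q = 11 of N = 23).
Normalized shortfalls: (1430−500)/1430 = 0.6503 (×11).
Raised to α = 2.5: 0.34109 (×11).
Sum = 3.751975; FGT(2.5) = 3.751975 / 23 = 0.163.

0.163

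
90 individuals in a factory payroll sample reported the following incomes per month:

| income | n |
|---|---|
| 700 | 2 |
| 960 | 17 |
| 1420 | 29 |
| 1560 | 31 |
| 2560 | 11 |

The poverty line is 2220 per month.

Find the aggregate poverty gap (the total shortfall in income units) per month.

Poor units: 2×700, 17×960, 29×1420, 31×1560 (q = 79 of N = 90).
Individual gaps: 2×(2220−700) = 3040; 17×(2220−960) = 21420; 29×(2220−1420) = 23200; 31×(2220−1560) = 20460.
Aggregate gap = 68120.

68120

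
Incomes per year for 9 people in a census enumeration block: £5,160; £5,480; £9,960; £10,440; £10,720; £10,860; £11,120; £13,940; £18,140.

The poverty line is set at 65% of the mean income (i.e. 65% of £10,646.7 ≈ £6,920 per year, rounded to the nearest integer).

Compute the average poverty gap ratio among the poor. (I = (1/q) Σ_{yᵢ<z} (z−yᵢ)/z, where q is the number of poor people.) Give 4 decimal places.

0.2312

Below z: £5,160, £5,480 (q = 2 of N = 9).
Shortfall ratios (z−y)/z: 0.2543, 0.2081; sum = 0.462428.
The income-gap ratio divides by q (the poor only): 0.462428 / 2 = 0.2312.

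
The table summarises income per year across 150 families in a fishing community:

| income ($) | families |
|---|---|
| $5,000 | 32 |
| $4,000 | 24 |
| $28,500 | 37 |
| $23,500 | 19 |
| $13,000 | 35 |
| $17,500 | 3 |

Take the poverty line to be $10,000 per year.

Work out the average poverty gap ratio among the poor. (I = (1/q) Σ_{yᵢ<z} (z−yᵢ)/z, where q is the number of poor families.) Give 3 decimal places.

0.543

Incomes under z: 24×$4,000, 32×$5,000 (q = 56 of N = 150).
Relative gaps: 0.6000 (×24), 0.5000 (×32); sum = 30.400000.
The income-gap ratio divides by q (the poor only): 30.400000 / 56 = 0.543.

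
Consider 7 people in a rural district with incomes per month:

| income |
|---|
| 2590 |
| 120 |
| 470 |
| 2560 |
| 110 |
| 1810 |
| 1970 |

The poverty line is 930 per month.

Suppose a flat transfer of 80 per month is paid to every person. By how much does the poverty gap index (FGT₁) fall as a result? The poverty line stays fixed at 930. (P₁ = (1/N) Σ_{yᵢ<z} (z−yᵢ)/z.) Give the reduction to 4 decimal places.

0.0369

Before: below the line — 110, 120, 470; poverty gap index (FGT₁) = 0.321045.
After the 80 transfer: below the line — 190, 200, 550; poverty gap index (FGT₁) = 0.284178.
Reduction = 0.321045 − 0.284178 = 0.0369.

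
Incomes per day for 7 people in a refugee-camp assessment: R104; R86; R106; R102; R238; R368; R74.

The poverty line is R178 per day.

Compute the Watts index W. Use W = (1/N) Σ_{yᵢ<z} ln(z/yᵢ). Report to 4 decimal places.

Below z: R74, R86, R102, R104, R106 (q = 5 of N = 7).
Log gaps: ln(178/74) = 0.8777; ln(178/86) = 0.7274; ln(178/102) = 0.5568; ln(178/104) = 0.5374; ln(178/106) = 0.5183.
W = 3.217703 / 7 = 0.4597.

0.4597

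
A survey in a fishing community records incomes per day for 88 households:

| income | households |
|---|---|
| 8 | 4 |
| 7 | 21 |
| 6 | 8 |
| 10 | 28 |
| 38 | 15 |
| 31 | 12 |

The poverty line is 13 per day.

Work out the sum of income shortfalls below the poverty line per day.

286

Poor units: 8×6, 21×7, 4×8, 28×10 (q = 61 of N = 88).
Individual gaps: 8×(13−6) = 56; 21×(13−7) = 126; 4×(13−8) = 20; 28×(13−10) = 84.
Aggregate gap = 286.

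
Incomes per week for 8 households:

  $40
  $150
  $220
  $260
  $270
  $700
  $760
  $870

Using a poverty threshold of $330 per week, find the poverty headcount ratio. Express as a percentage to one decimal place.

62.5%

5 of the 8 households have income below $330.
H = 5/8 = 62.5%.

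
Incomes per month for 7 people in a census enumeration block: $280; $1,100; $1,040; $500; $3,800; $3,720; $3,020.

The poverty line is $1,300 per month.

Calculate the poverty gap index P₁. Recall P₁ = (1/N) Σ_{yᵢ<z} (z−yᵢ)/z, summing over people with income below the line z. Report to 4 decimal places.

0.2505

Below the line: $280, $500, $1,040, $1,100 (q = 4 of N = 7).
Shortfall ratios: (1300−280)/1300 = 0.7846; (1300−500)/1300 = 0.6154; (1300−1040)/1300 = 0.2000; (1300−1100)/1300 = 0.1538.
Σ = 1.753846. Dividing by the full population N = 7 gives P₁ = 0.2505.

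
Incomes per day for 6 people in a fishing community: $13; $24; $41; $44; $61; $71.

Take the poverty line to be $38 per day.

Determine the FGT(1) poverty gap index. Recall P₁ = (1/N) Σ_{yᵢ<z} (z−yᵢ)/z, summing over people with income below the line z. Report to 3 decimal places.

0.171

Incomes under z: $13, $24 (q = 2 of N = 6).
Gap ratios (z−y)/z: (38−13)/38 = 0.6579; (38−24)/38 = 0.3684.
Σ = 1.026316. Dividing by the full population N = 6 gives P₁ = 0.171.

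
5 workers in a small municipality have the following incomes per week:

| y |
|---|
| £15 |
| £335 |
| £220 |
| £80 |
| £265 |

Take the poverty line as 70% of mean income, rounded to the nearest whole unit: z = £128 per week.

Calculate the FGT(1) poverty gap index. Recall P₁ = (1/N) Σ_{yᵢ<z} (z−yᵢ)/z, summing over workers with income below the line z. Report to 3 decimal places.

Incomes under z: £15, £80 (q = 2 of N = 5).
Shortfall ratios: (128−15)/128 = 0.8828; (128−80)/128 = 0.3750.
Σ = 1.257812. Dividing by the full population N = 5 gives P₁ = 0.252.

0.252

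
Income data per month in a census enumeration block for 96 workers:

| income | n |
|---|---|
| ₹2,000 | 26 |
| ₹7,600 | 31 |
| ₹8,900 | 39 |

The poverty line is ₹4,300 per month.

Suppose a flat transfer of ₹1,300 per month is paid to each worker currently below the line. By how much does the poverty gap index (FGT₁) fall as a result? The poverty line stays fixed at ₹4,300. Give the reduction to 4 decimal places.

Before: below the line — 26×₹2,000; poverty gap index (FGT₁) = 0.144864.
After the ₹1,300 transfer: below the line — 26×₹3,300; poverty gap index (FGT₁) = 0.062984.
Reduction = 0.144864 − 0.062984 = 0.0819.

0.0819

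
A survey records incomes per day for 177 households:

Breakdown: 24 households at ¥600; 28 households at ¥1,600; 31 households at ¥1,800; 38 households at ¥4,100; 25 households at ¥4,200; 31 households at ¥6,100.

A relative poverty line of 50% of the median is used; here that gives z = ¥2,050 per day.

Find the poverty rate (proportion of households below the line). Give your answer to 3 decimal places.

83 of the 177 households have income below ¥2,050.
H = 83/177 = 0.469.

0.469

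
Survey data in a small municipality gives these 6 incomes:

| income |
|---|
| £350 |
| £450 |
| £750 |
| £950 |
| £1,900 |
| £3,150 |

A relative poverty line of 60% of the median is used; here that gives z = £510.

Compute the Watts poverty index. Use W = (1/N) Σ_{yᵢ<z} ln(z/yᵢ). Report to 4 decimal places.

Incomes under z: £350, £450 (q = 2 of N = 6).
Log gaps: ln(510/350) = 0.3765; ln(510/450) = 0.1252.
W = 0.501641 / 6 = 0.0836.

0.0836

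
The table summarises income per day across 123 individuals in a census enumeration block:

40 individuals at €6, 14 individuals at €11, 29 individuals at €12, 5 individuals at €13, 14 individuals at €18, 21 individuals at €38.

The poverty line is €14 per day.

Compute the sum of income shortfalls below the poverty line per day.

€425

Incomes under z: 40×€6, 14×€11, 29×€12, 5×€13 (q = 88 of N = 123).
Individual gaps: 40×(14−6) = 320; 14×(14−11) = 42; 29×(14−12) = 58; 5×(14−13) = 5.
Aggregate gap = €425.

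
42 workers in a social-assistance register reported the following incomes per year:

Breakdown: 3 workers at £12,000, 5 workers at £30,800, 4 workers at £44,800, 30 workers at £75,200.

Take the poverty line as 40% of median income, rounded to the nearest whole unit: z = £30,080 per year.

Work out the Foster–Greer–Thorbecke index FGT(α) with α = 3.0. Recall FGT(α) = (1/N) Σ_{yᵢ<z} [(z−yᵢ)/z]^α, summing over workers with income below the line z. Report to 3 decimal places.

Below the line: 3×£12,000 (q = 3 of N = 42).
Shortfall ratios: (30080−12000)/30080 = 0.6011 (×3).
Raised to α = 3.0: 0.21715 (×3).
Sum = 0.651453; FGT(3.0) = 0.651453 / 42 = 0.016.

0.016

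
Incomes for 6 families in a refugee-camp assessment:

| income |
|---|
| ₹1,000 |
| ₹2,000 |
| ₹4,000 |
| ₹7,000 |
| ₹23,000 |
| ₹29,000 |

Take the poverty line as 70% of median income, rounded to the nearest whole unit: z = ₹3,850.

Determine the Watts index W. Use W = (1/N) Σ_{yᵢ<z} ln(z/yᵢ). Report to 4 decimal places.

Poor units: ₹1,000, ₹2,000 (q = 2 of N = 6).
ln(z/y) terms: ln(3850/1000) = 1.3481; ln(3850/2000) = 0.6549.
W = 2.002999 / 6 = 0.3338.

0.3338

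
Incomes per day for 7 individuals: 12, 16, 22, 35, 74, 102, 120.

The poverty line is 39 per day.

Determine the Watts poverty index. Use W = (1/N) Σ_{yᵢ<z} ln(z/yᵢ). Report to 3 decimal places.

0.393

Below the line: 12, 16, 22, 35 (q = 4 of N = 7).
Log shortfalls: ln(39/12) = 1.1787; ln(39/16) = 0.8910; ln(39/22) = 0.5725; ln(39/35) = 0.1082.
W = 2.750361 / 7 = 0.393.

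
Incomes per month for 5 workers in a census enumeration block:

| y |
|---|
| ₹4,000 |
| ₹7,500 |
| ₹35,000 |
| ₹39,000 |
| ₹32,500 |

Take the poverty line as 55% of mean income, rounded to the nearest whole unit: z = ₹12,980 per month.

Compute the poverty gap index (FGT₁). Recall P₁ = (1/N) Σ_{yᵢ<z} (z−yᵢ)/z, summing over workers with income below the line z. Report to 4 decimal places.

Below z: ₹4,000, ₹7,500 (q = 2 of N = 5).
Relative gaps: (12980−4000)/12980 = 0.6918; (12980−7500)/12980 = 0.4222.
Σ = 1.114022. Dividing by the full population N = 5 gives P₁ = 0.2228.

0.2228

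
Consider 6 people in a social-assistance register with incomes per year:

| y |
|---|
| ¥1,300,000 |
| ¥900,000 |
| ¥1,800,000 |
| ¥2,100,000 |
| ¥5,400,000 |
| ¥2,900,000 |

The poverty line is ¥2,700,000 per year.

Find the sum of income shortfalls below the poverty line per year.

Incomes under z: ¥900,000, ¥1,300,000, ¥1,800,000, ¥2,100,000 (q = 4 of N = 6).
Individual gaps: 2700000−900000 = 1800000; 2700000−1300000 = 1400000; 2700000−1800000 = 900000; 2700000−2100000 = 600000.
Aggregate gap = ¥4,700,000.

¥4,700,000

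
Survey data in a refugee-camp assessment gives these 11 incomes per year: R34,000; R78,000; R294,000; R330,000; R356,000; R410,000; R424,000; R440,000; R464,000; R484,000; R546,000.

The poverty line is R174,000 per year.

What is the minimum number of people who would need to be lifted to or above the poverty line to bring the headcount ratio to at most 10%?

2 of the 11 people are poor, so H = 2/11 = 0.182.
A headcount ratio of at most 10% allows at most ⌊0.10 × 11⌋ = 1 poor people.
So at least 2 − 1 = 1 must be lifted.

1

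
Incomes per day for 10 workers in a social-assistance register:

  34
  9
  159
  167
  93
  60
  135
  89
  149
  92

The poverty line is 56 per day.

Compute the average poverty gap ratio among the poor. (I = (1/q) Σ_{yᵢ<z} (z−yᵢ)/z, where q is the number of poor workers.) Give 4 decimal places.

0.6161

Below the line: 9, 34 (q = 2 of N = 10).
Shortfall ratios (z−y)/z: 0.8393, 0.3929; sum = 1.232143.
I averages over the q = 2 poor units only: 1.232143 / 2 = 0.6161.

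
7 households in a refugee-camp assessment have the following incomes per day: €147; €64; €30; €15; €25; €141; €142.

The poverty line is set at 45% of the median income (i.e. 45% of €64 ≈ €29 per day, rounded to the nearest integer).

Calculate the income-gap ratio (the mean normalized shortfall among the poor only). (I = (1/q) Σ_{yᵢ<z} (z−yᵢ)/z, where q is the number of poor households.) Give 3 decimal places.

Incomes under z: €15, €25 (q = 2 of N = 7).
Relative gaps: 0.4828, 0.1379; sum = 0.620690.
I averages over the q = 2 poor units only: 0.620690 / 2 = 0.310.

0.310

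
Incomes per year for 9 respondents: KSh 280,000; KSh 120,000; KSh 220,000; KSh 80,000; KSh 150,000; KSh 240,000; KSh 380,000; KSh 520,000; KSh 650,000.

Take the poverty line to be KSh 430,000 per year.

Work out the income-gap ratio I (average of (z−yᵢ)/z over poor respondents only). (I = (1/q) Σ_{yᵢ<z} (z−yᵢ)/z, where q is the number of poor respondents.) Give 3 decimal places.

Poor units: KSh 80,000, KSh 120,000, KSh 150,000, KSh 220,000, KSh 240,000, KSh 280,000, KSh 380,000 (q = 7 of N = 9).
Shortfall ratios (z−y)/z: 0.8140, 0.7209, 0.6512, 0.4884, 0.4419, 0.3488, 0.1163; sum = 3.581395.
The income-gap ratio divides by q (the poor only): 3.581395 / 7 = 0.512.

0.512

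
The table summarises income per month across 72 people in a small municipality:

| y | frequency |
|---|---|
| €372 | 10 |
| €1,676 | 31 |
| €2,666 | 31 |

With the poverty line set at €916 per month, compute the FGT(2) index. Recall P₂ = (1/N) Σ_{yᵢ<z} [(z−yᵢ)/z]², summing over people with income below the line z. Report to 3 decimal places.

Below z: 10×€372 (q = 10 of N = 72).
Relative gaps: (916−372)/916 = 0.5939 (×10).
Squared: 0.3527 (×10).
Sum = 3.527011; P₂ = 3.527011 / 72 = 0.049.

0.049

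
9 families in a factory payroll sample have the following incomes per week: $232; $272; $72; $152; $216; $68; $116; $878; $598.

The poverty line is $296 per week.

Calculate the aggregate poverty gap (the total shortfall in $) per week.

$944

Incomes under z: $68, $72, $116, $152, $216, $232, $272 (q = 7 of N = 9).
Individual gaps: 296−68 = 228; 296−72 = 224; 296−116 = 180; 296−152 = 144; 296−216 = 80; 296−232 = 64; 296−272 = 24.
Aggregate gap = $944.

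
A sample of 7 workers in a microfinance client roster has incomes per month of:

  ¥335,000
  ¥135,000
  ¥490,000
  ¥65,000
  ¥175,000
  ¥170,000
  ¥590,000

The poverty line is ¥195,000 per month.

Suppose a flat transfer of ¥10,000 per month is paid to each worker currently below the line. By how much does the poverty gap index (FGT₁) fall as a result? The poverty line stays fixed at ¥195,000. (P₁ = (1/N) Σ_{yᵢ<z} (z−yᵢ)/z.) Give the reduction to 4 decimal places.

Before: below the line — ¥65,000, ¥135,000, ¥170,000, ¥175,000; poverty gap index (FGT₁) = 0.172161.
After the ¥10,000 transfer: below the line — ¥75,000, ¥145,000, ¥180,000, ¥185,000; poverty gap index (FGT₁) = 0.142857.
Reduction = 0.172161 − 0.142857 = 0.0293.

0.0293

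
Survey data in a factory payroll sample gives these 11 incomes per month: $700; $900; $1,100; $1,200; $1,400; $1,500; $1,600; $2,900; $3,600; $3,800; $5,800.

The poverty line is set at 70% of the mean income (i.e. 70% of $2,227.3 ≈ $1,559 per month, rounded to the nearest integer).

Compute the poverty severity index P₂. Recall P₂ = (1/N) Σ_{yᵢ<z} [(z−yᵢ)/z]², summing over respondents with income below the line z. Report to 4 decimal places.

Poor units: $700, $900, $1,100, $1,200, $1,400, $1,500 (q = 6 of N = 11).
Relative gaps: (1559−700)/1559 = 0.5510; (1559−900)/1559 = 0.4227; (1559−1100)/1559 = 0.2944; (1559−1200)/1559 = 0.2303; (1559−1400)/1559 = 0.1020; (1559−1500)/1559 = 0.0378.
Squared: 0.3036; 0.1787; 0.0867; 0.0530; 0.0104; 0.0014.
Sum = 0.633819; P₂ = 0.633819 / 11 = 0.0576.

0.0576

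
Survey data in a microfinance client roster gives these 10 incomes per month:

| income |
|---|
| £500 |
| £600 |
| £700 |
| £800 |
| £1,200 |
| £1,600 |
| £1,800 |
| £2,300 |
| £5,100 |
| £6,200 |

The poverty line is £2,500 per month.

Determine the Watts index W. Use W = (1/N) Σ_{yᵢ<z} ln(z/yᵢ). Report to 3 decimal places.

Poor units: £500, £600, £700, £800, £1,200, £1,600, £1,800, £2,300 (q = 8 of N = 10).
Log gaps: ln(2500/500) = 1.6094; ln(2500/600) = 1.4271; ln(2500/700) = 1.2730; ln(2500/800) = 1.1394; ln(2500/1200) = 0.7340; ln(2500/1600) = 0.4463; ln(2500/1800) = 0.3285; ln(2500/2300) = 0.0834.
W = 7.041096 / 10 = 0.704.

0.704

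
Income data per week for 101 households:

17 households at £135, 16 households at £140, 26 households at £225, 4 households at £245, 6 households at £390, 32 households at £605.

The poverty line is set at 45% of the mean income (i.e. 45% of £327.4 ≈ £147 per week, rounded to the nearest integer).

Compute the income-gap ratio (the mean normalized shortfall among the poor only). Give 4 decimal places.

0.0651

Below the line: 17×£135, 16×£140 (q = 33 of N = 101).
Shortfall ratios (z−y)/z: 0.0816 (×17), 0.0476 (×16); sum = 2.149660.
The income-gap ratio divides by q (the poor only): 2.149660 / 33 = 0.0651.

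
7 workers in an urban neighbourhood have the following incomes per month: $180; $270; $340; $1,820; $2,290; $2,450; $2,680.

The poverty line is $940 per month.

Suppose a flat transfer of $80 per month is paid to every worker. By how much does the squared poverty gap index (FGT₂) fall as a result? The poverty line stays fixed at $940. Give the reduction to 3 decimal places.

Before: below the line — $180, $270, $340; squared poverty gap index (FGT₂) = 0.22416.
After the $80 transfer: below the line — $260, $350, $420; squared poverty gap index (FGT₂) = 0.17476.
Reduction = 0.22416 − 0.17476 = 0.049.

0.049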